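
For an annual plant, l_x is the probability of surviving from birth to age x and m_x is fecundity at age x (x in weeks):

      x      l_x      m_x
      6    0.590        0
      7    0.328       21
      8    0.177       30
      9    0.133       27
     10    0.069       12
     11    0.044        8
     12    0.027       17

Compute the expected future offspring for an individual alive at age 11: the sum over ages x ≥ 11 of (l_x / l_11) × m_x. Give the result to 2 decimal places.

l_11 = 0.044. Conditional survival from age 11 to x is l_x / l_11.
  x=11: (0.044/0.044) × 8 = 8.0000
  x=12: (0.027/0.044) × 17 = 10.4318
Sum = 8.0000 + 10.4318 = 18.4318

18.43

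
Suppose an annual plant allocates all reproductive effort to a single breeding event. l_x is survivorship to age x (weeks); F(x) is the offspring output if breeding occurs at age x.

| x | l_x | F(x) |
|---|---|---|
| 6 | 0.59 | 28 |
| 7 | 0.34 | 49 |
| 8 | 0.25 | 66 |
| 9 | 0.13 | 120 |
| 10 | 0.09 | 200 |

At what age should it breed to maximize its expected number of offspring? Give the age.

10

Expected offspring if breeding at age x = l_x × F(x):
  age 6: 0.59 × 28 = 16.520
  age 7: 0.34 × 49 = 16.660
  age 8: 0.25 × 66 = 16.500
  age 9: 0.13 × 120 = 15.600
  age 10: 0.09 × 200 = 18.000
Maximum at age 10 (18.000).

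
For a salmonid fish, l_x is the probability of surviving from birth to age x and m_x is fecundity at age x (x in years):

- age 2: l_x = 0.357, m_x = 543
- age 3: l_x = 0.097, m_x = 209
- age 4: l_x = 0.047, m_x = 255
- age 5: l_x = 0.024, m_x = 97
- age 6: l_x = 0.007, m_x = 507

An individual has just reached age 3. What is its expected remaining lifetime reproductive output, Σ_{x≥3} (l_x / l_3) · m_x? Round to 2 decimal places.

l_3 = 0.097. Conditional survival from age 3 to x is l_x / l_3.
  x=3: (0.097/0.097) × 209 = 209.0000
  x=4: (0.047/0.097) × 255 = 123.5567
  x=5: (0.024/0.097) × 97 = 24.0000
  x=6: (0.007/0.097) × 507 = 36.5876
Sum = 209.0000 + 123.5567 + 24.0000 + 36.5876 = 393.1443

393.14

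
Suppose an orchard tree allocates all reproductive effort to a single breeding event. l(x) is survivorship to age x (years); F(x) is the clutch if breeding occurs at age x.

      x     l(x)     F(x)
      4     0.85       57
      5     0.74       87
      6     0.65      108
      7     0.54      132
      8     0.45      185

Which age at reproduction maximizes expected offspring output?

8

Expected offspring if breeding at age x = l(x) × F(x):
  age 4: 0.85 × 57 = 48.450
  age 5: 0.74 × 87 = 64.380
  age 6: 0.65 × 108 = 70.200
  age 7: 0.54 × 132 = 71.280
  age 8: 0.45 × 185 = 83.250
Maximum at age 8 (83.250).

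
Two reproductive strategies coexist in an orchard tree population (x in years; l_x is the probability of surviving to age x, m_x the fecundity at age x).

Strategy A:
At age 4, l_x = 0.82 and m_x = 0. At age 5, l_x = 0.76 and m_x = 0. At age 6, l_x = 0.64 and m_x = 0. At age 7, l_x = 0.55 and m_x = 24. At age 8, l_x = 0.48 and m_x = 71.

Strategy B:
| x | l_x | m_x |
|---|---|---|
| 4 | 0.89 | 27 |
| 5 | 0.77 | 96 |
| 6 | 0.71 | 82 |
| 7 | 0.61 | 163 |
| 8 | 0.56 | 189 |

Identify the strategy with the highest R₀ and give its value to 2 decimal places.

361.44

Strategy A: R₀ = 0.82×0 + 0.76×0 + 0.64×0 + 0.55×24 + 0.48×71 = 47.2800
Strategy B: R₀ = 0.89×27 + 0.77×96 + 0.71×82 + 0.61×163 + 0.56×189 = 361.4400
Highest R₀: strategy B with 361.4400.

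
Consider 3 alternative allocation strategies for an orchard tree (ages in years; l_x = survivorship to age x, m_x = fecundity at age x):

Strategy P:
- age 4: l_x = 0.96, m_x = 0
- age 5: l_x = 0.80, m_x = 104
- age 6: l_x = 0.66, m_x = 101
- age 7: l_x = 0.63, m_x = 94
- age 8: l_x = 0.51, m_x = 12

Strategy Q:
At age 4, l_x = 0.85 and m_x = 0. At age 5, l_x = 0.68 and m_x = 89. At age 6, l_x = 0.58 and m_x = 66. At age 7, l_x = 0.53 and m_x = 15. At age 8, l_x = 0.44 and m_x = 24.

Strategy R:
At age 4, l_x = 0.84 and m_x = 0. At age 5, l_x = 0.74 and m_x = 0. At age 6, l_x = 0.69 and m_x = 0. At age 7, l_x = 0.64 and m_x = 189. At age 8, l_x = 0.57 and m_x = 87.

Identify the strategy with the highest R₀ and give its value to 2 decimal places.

Strategy P: R₀ = 0.96×0 + 0.80×104 + 0.66×101 + 0.63×94 + 0.51×12 = 215.2000
Strategy Q: R₀ = 0.85×0 + 0.68×89 + 0.58×66 + 0.53×15 + 0.44×24 = 117.3100
Strategy R: R₀ = 0.84×0 + 0.74×0 + 0.69×0 + 0.64×189 + 0.57×87 = 170.5500
Highest R₀: strategy P with 215.2000.

215.20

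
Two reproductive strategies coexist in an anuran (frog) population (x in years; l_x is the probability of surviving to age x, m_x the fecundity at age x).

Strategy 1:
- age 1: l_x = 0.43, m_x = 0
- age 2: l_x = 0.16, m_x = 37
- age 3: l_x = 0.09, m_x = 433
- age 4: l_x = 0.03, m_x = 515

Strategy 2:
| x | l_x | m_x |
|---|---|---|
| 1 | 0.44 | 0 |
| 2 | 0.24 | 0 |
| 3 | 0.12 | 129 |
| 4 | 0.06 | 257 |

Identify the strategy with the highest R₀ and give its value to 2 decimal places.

Strategy 1: R₀ = 0.43×0 + 0.16×37 + 0.09×433 + 0.03×515 = 60.3400
Strategy 2: R₀ = 0.44×0 + 0.24×0 + 0.12×129 + 0.06×257 = 30.9000
Highest R₀: strategy 1 with 60.3400.

60.34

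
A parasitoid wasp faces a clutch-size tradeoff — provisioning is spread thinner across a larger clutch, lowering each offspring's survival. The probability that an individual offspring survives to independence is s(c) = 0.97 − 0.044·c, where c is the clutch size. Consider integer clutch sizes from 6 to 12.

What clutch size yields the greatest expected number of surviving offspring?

11

Expected surviving offspring = c × s(c):
  c=6: 6 × 0.706 = 4.236
  c=7: 7 × 0.662 = 4.634
  c=8: 8 × 0.618 = 4.944
  c=9: 9 × 0.574 = 5.166
  c=10: 10 × 0.530 = 5.300
  c=11: 11 × 0.486 = 5.346
  c=12: 12 × 0.442 = 5.304
Maximum at c = 11 (5.346 surviving offspring).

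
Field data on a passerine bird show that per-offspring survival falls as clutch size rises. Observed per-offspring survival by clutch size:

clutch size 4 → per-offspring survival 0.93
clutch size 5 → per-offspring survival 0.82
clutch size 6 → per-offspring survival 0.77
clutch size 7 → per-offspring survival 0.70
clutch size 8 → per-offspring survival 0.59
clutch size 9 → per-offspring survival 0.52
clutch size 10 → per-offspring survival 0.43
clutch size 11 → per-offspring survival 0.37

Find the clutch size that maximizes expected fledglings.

Expected fledglings = c × s(c):
  c=4: 4 × 0.93 = 3.720
  c=5: 5 × 0.82 = 4.100
  c=6: 6 × 0.77 = 4.620
  c=7: 7 × 0.70 = 4.900
  c=8: 8 × 0.59 = 4.720
  c=9: 9 × 0.52 = 4.680
  c=10: 10 × 0.43 = 4.300
  c=11: 11 × 0.37 = 4.070
Maximum at c = 7 (4.900 fledglings).

7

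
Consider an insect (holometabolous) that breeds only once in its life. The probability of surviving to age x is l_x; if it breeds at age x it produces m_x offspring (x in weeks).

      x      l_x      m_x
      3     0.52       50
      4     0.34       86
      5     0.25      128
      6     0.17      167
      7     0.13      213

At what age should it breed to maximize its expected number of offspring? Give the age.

Expected offspring if breeding at age x = l_x × m_x:
  age 3: 0.52 × 50 = 26.000
  age 4: 0.34 × 86 = 29.240
  age 5: 0.25 × 128 = 32.000
  age 6: 0.17 × 167 = 28.390
  age 7: 0.13 × 213 = 27.690
Maximum at age 5 (32.000).

5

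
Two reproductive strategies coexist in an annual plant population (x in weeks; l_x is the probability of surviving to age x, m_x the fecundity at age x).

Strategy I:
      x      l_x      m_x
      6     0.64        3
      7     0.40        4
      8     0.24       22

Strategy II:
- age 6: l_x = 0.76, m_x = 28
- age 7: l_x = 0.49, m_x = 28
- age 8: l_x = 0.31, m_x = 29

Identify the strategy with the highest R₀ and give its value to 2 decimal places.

Strategy I: R₀ = 0.64×3 + 0.40×4 + 0.24×22 = 8.8000
Strategy II: R₀ = 0.76×28 + 0.49×28 + 0.31×29 = 43.9900
Highest R₀: strategy II with 43.9900.

43.99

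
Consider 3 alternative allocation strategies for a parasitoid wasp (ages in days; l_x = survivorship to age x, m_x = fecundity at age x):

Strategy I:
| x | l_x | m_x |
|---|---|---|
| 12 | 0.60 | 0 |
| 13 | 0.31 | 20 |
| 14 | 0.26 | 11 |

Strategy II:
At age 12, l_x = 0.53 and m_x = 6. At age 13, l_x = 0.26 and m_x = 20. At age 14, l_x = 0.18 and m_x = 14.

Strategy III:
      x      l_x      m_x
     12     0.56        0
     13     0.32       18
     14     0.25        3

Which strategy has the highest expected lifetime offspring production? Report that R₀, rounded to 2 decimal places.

10.90

Strategy I: R₀ = 0.60×0 + 0.31×20 + 0.26×11 = 9.0600
Strategy II: R₀ = 0.53×6 + 0.26×20 + 0.18×14 = 10.9000
Strategy III: R₀ = 0.56×0 + 0.32×18 + 0.25×3 = 6.5100
Highest R₀: strategy II with 10.9000.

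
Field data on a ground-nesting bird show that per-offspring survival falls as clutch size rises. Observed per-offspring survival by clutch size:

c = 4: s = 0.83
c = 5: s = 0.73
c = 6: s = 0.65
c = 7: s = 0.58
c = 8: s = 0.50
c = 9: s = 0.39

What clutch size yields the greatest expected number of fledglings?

7

Expected fledglings = c × s(c):
  c=4: 4 × 0.83 = 3.320
  c=5: 5 × 0.73 = 3.650
  c=6: 6 × 0.65 = 3.900
  c=7: 7 × 0.58 = 4.060
  c=8: 8 × 0.50 = 4.000
  c=9: 9 × 0.39 = 3.510
Maximum at c = 7 (4.060 fledglings).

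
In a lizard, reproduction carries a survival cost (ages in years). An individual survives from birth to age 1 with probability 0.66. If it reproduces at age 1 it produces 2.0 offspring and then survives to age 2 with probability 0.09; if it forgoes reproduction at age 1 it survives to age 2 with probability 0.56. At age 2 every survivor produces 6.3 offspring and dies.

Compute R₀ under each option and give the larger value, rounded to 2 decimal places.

breed at age 1: R₀ = 0.66 × (2.0 + 0.09 × 6.3) = 0.66 × 2.5670 = 1.6942
delay to age 2: R₀ = 0.66 × (0.56 × 6.3) = 0.66 × 3.5280 = 2.3285
Higher: delay to age 2 (2.3285).

2.33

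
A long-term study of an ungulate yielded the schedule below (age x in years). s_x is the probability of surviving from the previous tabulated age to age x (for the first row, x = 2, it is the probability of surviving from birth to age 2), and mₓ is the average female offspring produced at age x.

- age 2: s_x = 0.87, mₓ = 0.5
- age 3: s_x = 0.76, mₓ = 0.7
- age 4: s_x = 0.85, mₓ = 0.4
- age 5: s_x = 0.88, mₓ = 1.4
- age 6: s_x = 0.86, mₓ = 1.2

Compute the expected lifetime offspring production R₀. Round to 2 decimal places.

2.33

Survivorship from birth: l_x = s_2·s_3·…·s_x.
  l_2 = 0.87000
  l_3 = 0.66120
  l_4 = 0.56202
  l_5 = 0.49458
  l_6 = 0.42534
R₀ = Σ l_x mₓ:
  age 2: 0.87000 × 0.5 = 0.4350
  age 3: 0.66120 × 0.7 = 0.4628
  age 4: 0.56202 × 0.4 = 0.2248
  age 5: 0.49458 × 1.4 = 0.6924
  age 6: 0.42534 × 1.2 = 0.5104
R₀ = 0.4350 + 0.4628 + 0.2248 + 0.6924 + 0.5104 = 2.3255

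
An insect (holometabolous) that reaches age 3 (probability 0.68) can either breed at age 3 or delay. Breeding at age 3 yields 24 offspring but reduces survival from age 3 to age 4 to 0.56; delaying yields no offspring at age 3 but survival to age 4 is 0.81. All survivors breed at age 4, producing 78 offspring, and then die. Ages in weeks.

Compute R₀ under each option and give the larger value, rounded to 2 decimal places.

46.02

breed at age 3: R₀ = 0.68 × (24 + 0.56 × 78) = 0.68 × 67.6800 = 46.0224
delay to age 4: R₀ = 0.68 × (0.81 × 78) = 0.68 × 63.1800 = 42.9624
Higher: breed at age 3 (46.0224).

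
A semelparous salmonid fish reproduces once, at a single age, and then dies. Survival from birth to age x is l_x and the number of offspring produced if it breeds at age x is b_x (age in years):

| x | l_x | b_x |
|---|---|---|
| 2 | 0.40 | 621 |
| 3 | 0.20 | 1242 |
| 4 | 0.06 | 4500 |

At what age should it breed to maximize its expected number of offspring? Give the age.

4

Expected offspring if breeding at age x = l_x × b_x:
  age 2: 0.40 × 621 = 248.400
  age 3: 0.20 × 1242 = 248.400
  age 4: 0.06 × 4500 = 270.000
Maximum at age 4 (270.000).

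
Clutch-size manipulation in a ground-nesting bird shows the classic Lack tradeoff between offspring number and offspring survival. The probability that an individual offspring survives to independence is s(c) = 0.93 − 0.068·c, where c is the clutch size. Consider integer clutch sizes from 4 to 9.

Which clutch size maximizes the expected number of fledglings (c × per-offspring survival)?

Expected fledglings = c × s(c):
  c=4: 4 × 0.658 = 2.632
  c=5: 5 × 0.590 = 2.950
  c=6: 6 × 0.522 = 3.132
  c=7: 7 × 0.454 = 3.178
  c=8: 8 × 0.386 = 3.088
  c=9: 9 × 0.318 = 2.862
Maximum at c = 7 (3.178 fledglings).

7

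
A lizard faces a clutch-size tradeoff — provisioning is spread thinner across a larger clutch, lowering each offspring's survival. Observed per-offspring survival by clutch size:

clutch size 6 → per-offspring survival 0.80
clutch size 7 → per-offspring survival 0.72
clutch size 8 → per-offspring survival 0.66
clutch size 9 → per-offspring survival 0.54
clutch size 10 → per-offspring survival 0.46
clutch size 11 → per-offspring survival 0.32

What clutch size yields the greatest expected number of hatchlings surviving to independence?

8

Expected hatchlings surviving to independence = c × s(c):
  c=6: 6 × 0.80 = 4.800
  c=7: 7 × 0.72 = 5.040
  c=8: 8 × 0.66 = 5.280
  c=9: 9 × 0.54 = 4.860
  c=10: 10 × 0.46 = 4.600
  c=11: 11 × 0.32 = 3.520
Maximum at c = 8 (5.280 hatchlings surviving to independence).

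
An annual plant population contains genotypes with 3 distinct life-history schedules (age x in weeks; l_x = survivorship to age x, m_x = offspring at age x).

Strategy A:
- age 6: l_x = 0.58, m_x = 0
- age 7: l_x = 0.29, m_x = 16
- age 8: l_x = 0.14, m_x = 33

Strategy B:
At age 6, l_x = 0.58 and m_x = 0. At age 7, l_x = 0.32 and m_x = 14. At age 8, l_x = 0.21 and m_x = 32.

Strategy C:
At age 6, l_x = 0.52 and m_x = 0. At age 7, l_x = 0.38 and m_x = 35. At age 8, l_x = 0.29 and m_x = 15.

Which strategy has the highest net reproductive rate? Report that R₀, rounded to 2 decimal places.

17.65

Strategy A: R₀ = 0.58×0 + 0.29×16 + 0.14×33 = 9.2600
Strategy B: R₀ = 0.58×0 + 0.32×14 + 0.21×32 = 11.2000
Strategy C: R₀ = 0.52×0 + 0.38×35 + 0.29×15 = 17.6500
Highest R₀: strategy C with 17.6500.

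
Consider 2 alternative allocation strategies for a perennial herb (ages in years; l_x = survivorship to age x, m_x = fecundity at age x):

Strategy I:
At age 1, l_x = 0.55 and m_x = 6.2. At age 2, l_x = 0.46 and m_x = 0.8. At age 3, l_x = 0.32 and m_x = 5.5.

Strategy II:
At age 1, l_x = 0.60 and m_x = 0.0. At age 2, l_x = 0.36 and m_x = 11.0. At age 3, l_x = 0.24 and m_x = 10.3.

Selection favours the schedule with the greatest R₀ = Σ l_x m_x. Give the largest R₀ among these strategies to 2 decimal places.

Strategy I: R₀ = 0.55×6.2 + 0.46×0.8 + 0.32×5.5 = 5.5380
Strategy II: R₀ = 0.60×0.0 + 0.36×11.0 + 0.24×10.3 = 6.4320
Highest R₀: strategy II with 6.4320.

6.43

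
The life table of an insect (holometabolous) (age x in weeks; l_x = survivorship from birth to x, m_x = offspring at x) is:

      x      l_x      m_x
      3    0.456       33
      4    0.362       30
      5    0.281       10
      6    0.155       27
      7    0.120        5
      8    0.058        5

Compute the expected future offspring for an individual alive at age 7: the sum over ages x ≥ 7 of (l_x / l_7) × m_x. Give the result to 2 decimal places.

l_7 = 0.120. Conditional survival from age 7 to x is l_x / l_7.
  x=7: (0.120/0.120) × 5 = 5.0000
  x=8: (0.058/0.120) × 5 = 2.4167
Sum = 5.0000 + 2.4167 = 7.4167

7.42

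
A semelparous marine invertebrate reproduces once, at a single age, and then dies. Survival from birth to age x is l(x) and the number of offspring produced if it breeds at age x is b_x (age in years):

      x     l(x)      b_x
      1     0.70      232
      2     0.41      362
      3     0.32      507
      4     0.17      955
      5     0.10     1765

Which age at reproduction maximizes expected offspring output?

5

Expected offspring if breeding at age x = l(x) × b_x:
  age 1: 0.70 × 232 = 162.400
  age 2: 0.41 × 362 = 148.420
  age 3: 0.32 × 507 = 162.240
  age 4: 0.17 × 955 = 162.350
  age 5: 0.10 × 1765 = 176.500
Maximum at age 5 (176.500).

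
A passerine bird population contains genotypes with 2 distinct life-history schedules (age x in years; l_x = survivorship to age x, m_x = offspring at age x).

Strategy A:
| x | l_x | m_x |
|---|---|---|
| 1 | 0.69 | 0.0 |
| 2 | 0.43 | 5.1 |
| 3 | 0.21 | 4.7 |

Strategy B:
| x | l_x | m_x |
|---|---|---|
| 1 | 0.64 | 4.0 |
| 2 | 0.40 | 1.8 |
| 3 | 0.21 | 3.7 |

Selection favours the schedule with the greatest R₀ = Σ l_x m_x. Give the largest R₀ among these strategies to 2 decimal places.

Strategy A: R₀ = 0.69×0.0 + 0.43×5.1 + 0.21×4.7 = 3.1800
Strategy B: R₀ = 0.64×4.0 + 0.40×1.8 + 0.21×3.7 = 4.0570
Highest R₀: strategy B with 4.0570.

4.06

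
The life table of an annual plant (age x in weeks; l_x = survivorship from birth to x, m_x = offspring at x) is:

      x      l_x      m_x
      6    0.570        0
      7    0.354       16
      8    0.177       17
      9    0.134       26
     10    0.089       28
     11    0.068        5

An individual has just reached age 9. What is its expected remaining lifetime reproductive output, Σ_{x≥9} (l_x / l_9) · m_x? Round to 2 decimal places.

l_9 = 0.134. Conditional survival from age 9 to x is l_x / l_9.
  x=9: (0.134/0.134) × 26 = 26.0000
  x=10: (0.089/0.134) × 28 = 18.5970
  x=11: (0.068/0.134) × 5 = 2.5373
Sum = 26.0000 + 18.5970 + 2.5373 = 47.1343

47.13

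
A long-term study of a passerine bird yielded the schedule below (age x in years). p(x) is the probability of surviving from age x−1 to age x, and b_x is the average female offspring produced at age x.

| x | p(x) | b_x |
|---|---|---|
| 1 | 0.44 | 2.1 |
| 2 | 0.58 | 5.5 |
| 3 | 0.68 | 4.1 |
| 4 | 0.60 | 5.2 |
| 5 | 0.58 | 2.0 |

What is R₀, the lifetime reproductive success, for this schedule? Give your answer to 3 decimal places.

Survivorship from birth: l_x = p_1·p_2·…·p_x.
  l_1 = 0.44000
  l_2 = 0.25520
  l_3 = 0.17354
  l_4 = 0.10412
  l_5 = 0.06039
R₀ = Σ l_x b_x:
  age 1: 0.44000 × 2.1 = 0.9240
  age 2: 0.25520 × 5.5 = 1.4036
  age 3: 0.17354 × 4.1 = 0.7115
  age 4: 0.10412 × 5.2 = 0.5414
  age 5: 0.06039 × 2.0 = 0.1208
R₀ = 0.9240 + 1.4036 + 0.7115 + 0.5414 + 0.1208 = 3.7013

3.701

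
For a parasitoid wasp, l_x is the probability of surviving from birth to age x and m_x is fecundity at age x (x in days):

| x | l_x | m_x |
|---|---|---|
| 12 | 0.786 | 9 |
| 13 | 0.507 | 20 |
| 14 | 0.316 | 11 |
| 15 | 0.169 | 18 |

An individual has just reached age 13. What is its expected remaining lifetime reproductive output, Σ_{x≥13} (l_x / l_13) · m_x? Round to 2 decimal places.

32.86

l_13 = 0.507. Conditional survival from age 13 to x is l_x / l_13.
  x=13: (0.507/0.507) × 20 = 20.0000
  x=14: (0.316/0.507) × 11 = 6.8560
  x=15: (0.169/0.507) × 18 = 6.0000
Sum = 20.0000 + 6.8560 + 6.0000 = 32.8560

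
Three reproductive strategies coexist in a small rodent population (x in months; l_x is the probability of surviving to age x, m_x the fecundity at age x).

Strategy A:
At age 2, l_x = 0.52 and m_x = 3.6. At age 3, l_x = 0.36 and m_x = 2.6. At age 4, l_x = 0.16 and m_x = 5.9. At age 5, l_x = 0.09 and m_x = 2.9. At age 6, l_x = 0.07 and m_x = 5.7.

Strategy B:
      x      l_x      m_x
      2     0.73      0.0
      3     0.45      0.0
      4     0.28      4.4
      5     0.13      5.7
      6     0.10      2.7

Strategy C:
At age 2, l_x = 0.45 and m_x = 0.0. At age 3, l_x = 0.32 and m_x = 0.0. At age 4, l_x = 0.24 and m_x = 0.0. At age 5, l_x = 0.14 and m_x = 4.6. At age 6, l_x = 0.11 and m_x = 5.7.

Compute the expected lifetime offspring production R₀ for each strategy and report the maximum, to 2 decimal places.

Strategy A: R₀ = 0.52×3.6 + 0.36×2.6 + 0.16×5.9 + 0.09×2.9 + 0.07×5.7 = 4.4120
Strategy B: R₀ = 0.73×0.0 + 0.45×0.0 + 0.28×4.4 + 0.13×5.7 + 0.10×2.7 = 2.2430
Strategy C: R₀ = 0.45×0.0 + 0.32×0.0 + 0.24×0.0 + 0.14×4.6 + 0.11×5.7 = 1.2710
Highest R₀: strategy A with 4.4120.

4.41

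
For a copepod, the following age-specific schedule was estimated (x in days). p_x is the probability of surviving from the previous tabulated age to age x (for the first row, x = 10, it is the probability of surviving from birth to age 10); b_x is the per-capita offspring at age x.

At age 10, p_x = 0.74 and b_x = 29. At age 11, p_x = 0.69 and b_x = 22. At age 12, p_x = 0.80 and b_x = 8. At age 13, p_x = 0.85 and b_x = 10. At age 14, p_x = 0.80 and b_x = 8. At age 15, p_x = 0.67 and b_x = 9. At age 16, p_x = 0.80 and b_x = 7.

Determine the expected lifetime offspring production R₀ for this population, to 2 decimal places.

44.37

Survivorship from birth: l_x = p_10·p_11·…·p_x.
  l_10 = 0.74000
  l_11 = 0.51060
  l_12 = 0.40848
  l_13 = 0.34721
  l_14 = 0.27777
  l_15 = 0.18610
  l_16 = 0.14888
R₀ = Σ l_x b_x:
  age 10: 0.74000 × 29 = 21.4600
  age 11: 0.51060 × 22 = 11.2332
  age 12: 0.40848 × 8 = 3.2678
  age 13: 0.34721 × 10 = 3.4721
  age 14: 0.27777 × 8 = 2.2222
  age 15: 0.18610 × 9 = 1.6749
  age 16: 0.14888 × 7 = 1.0422
R₀ = 21.4600 + 11.2332 + 3.2678 + 3.4721 + 2.2222 + 1.6749 + 1.0422 = 44.3724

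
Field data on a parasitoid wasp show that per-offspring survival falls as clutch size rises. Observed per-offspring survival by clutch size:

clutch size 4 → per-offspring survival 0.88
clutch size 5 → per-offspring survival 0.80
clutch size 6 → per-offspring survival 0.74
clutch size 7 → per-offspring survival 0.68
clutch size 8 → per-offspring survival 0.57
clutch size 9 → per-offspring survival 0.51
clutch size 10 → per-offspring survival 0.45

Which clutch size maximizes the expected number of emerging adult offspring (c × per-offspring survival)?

Expected emerging adult offspring = c × s(c):
  c=4: 4 × 0.88 = 3.520
  c=5: 5 × 0.80 = 4.000
  c=6: 6 × 0.74 = 4.440
  c=7: 7 × 0.68 = 4.760
  c=8: 8 × 0.57 = 4.560
  c=9: 9 × 0.51 = 4.590
  c=10: 10 × 0.45 = 4.500
Maximum at c = 7 (4.760 emerging adult offspring).

7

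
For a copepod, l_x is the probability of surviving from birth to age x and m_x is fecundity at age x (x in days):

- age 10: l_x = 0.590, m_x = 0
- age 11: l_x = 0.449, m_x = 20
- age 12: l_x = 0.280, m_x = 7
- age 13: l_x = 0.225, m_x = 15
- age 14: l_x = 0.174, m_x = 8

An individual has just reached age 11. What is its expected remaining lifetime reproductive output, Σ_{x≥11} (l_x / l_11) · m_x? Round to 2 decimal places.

34.98

l_11 = 0.449. Conditional survival from age 11 to x is l_x / l_11.
  x=11: (0.449/0.449) × 20 = 20.0000
  x=12: (0.280/0.449) × 7 = 4.3653
  x=13: (0.225/0.449) × 15 = 7.5167
  x=14: (0.174/0.449) × 8 = 3.1002
Sum = 20.0000 + 4.3653 + 7.5167 + 3.1002 = 34.9822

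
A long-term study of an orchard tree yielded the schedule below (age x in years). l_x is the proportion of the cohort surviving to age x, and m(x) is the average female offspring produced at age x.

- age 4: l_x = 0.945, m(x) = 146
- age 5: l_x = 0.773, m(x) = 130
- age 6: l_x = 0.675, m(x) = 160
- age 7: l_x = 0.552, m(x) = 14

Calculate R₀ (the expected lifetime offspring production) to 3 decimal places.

R₀ = Σ l_x m(x):
  age 4: 0.945 × 146 = 137.9700
  age 5: 0.773 × 130 = 100.4900
  age 6: 0.675 × 160 = 108.0000
  age 7: 0.552 × 14 = 7.7280
R₀ = 137.9700 + 100.4900 + 108.0000 + 7.7280 = 354.1880

354.188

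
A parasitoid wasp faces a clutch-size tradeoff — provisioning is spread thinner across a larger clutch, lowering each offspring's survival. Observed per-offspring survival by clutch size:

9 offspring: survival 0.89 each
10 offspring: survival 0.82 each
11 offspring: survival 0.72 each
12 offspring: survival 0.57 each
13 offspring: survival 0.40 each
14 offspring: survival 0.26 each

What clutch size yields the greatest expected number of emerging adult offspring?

Expected emerging adult offspring = c × s(c):
  c=9: 9 × 0.89 = 8.010
  c=10: 10 × 0.82 = 8.200
  c=11: 11 × 0.72 = 7.920
  c=12: 12 × 0.57 = 6.840
  c=13: 13 × 0.40 = 5.200
  c=14: 14 × 0.26 = 3.640
Maximum at c = 10 (8.200 emerging adult offspring).

10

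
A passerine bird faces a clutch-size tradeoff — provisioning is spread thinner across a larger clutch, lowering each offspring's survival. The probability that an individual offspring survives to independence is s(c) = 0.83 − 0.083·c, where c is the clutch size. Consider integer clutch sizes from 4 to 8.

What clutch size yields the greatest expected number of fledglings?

5

Expected fledglings = c × s(c):
  c=4: 4 × 0.498 = 1.992
  c=5: 5 × 0.415 = 2.075
  c=6: 6 × 0.332 = 1.992
  c=7: 7 × 0.249 = 1.743
  c=8: 8 × 0.166 = 1.328
Maximum at c = 5 (2.075 fledglings).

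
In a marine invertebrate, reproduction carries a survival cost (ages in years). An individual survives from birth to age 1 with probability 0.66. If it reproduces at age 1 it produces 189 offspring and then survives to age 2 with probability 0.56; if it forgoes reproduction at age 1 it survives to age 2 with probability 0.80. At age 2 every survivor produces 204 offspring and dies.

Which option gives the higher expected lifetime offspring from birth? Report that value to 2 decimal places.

200.14

breed at age 1: R₀ = 0.66 × (189 + 0.56 × 204) = 0.66 × 303.2400 = 200.1384
delay to age 2: R₀ = 0.66 × (0.80 × 204) = 0.66 × 163.2000 = 107.7120
Higher: breed at age 1 (200.1384).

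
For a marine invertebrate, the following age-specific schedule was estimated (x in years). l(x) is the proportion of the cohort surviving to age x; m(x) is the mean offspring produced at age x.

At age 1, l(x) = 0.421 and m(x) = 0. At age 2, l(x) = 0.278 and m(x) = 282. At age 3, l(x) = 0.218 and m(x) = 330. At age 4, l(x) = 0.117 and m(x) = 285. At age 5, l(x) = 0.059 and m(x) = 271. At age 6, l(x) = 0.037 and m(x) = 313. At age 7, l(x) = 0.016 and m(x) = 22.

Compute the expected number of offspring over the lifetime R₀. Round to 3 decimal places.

211.603

R₀ = Σ l(x) m(x):
  age 1: 0.421 × 0 = 0.0000
  age 2: 0.278 × 282 = 78.3960
  age 3: 0.218 × 330 = 71.9400
  age 4: 0.117 × 285 = 33.3450
  age 5: 0.059 × 271 = 15.9890
  age 6: 0.037 × 313 = 11.5810
  age 7: 0.016 × 22 = 0.3520
R₀ = 0.0000 + 78.3960 + 71.9400 + 33.3450 + 15.9890 + 11.5810 + 0.3520 = 211.6030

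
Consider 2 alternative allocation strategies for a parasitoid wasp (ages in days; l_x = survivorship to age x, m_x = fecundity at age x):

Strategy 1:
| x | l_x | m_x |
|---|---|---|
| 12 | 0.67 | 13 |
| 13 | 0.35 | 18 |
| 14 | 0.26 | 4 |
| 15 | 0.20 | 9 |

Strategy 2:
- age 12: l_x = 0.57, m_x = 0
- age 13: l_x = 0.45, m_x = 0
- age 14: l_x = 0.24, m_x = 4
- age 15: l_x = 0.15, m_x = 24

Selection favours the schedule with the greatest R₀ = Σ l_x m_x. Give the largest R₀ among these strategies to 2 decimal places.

Strategy 1: R₀ = 0.67×13 + 0.35×18 + 0.26×4 + 0.20×9 = 17.8500
Strategy 2: R₀ = 0.57×0 + 0.45×0 + 0.24×4 + 0.15×24 = 4.5600
Highest R₀: strategy 1 with 17.8500.

17.85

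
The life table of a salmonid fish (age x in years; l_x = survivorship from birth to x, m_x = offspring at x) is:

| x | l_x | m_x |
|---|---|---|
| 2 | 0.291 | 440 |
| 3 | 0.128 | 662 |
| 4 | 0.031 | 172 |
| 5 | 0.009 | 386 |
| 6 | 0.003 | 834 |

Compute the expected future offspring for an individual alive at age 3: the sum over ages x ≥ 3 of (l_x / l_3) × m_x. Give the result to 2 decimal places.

750.34

l_3 = 0.128. Conditional survival from age 3 to x is l_x / l_3.
  x=3: (0.128/0.128) × 662 = 662.0000
  x=4: (0.031/0.128) × 172 = 41.6562
  x=5: (0.009/0.128) × 386 = 27.1406
  x=6: (0.003/0.128) × 834 = 19.5469
Sum = 662.0000 + 41.6562 + 27.1406 + 19.5469 = 750.3438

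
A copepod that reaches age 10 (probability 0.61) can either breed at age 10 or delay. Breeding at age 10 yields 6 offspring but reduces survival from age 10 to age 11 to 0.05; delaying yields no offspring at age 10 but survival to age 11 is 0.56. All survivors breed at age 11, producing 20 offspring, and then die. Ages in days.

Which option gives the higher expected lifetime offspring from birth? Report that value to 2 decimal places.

breed at age 10: R₀ = 0.61 × (6 + 0.05 × 20) = 0.61 × 7.0000 = 4.2700
delay to age 11: R₀ = 0.61 × (0.56 × 20) = 0.61 × 11.2000 = 6.8320
Higher: delay to age 11 (6.8320).

6.83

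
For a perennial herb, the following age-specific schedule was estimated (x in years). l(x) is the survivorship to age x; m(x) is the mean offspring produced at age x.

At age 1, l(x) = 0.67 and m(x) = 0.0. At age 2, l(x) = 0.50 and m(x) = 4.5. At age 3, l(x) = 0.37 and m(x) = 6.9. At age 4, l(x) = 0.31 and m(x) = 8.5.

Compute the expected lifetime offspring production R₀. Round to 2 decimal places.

7.44

R₀ = Σ l(x) m(x):
  age 1: 0.67 × 0.0 = 0.0000
  age 2: 0.50 × 4.5 = 2.2500
  age 3: 0.37 × 6.9 = 2.5530
  age 4: 0.31 × 8.5 = 2.6350
R₀ = 0.0000 + 2.2500 + 2.5530 + 2.6350 = 7.4380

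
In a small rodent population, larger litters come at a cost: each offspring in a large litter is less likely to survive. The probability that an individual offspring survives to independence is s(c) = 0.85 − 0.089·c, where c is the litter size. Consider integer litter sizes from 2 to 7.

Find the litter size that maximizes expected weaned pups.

5

Expected weaned pups = c × s(c):
  c=2: 2 × 0.672 = 1.344
  c=3: 3 × 0.583 = 1.749
  c=4: 4 × 0.494 = 1.976
  c=5: 5 × 0.405 = 2.025
  c=6: 6 × 0.316 = 1.896
  c=7: 7 × 0.227 = 1.589
Maximum at c = 5 (2.025 weaned pups).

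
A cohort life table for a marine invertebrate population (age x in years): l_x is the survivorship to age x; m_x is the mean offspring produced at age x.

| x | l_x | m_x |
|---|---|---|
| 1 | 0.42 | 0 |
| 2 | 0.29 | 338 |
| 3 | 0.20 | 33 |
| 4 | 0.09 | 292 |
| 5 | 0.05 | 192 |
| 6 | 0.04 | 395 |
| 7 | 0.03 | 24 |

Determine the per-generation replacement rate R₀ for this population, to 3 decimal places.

157.020

R₀ = Σ l_x m_x:
  age 1: 0.42 × 0 = 0.0000
  age 2: 0.29 × 338 = 98.0200
  age 3: 0.20 × 33 = 6.6000
  age 4: 0.09 × 292 = 26.2800
  age 5: 0.05 × 192 = 9.6000
  age 6: 0.04 × 395 = 15.8000
  age 7: 0.03 × 24 = 0.7200
R₀ = 0.0000 + 98.0200 + 6.6000 + 26.2800 + 9.6000 + 15.8000 + 0.7200 = 157.0200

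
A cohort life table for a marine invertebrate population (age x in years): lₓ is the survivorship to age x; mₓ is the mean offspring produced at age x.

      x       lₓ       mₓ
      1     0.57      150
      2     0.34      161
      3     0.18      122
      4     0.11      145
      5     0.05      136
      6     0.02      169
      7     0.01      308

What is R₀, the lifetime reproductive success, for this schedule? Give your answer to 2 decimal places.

191.41

R₀ = Σ lₓ mₓ:
  age 1: 0.57 × 150 = 85.5000
  age 2: 0.34 × 161 = 54.7400
  age 3: 0.18 × 122 = 21.9600
  age 4: 0.11 × 145 = 15.9500
  age 5: 0.05 × 136 = 6.8000
  age 6: 0.02 × 169 = 3.3800
  age 7: 0.01 × 308 = 3.0800
R₀ = 85.5000 + 54.7400 + 21.9600 + 15.9500 + 6.8000 + 3.3800 + 3.0800 = 191.4100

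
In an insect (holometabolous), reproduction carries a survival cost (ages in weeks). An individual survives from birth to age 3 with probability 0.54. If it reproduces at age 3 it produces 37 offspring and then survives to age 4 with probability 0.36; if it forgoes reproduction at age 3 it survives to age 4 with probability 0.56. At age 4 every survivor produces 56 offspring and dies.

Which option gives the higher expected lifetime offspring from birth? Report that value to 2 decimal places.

breed at age 3: R₀ = 0.54 × (37 + 0.36 × 56) = 0.54 × 57.1600 = 30.8664
delay to age 4: R₀ = 0.54 × (0.56 × 56) = 0.54 × 31.3600 = 16.9344
Higher: breed at age 3 (30.8664).

30.87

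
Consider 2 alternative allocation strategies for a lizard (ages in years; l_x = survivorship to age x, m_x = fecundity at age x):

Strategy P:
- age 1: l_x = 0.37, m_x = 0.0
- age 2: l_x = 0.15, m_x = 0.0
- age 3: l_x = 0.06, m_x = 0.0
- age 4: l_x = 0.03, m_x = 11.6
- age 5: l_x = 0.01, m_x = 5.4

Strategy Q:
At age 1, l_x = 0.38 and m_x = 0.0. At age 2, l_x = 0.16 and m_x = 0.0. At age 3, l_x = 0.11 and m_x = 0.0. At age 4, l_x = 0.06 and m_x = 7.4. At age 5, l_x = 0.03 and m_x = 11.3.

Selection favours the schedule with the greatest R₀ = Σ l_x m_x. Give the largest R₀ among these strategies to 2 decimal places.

Strategy P: R₀ = 0.37×0.0 + 0.15×0.0 + 0.06×0.0 + 0.03×11.6 + 0.01×5.4 = 0.4020
Strategy Q: R₀ = 0.38×0.0 + 0.16×0.0 + 0.11×0.0 + 0.06×7.4 + 0.03×11.3 = 0.7830
Highest R₀: strategy Q with 0.7830.

0.78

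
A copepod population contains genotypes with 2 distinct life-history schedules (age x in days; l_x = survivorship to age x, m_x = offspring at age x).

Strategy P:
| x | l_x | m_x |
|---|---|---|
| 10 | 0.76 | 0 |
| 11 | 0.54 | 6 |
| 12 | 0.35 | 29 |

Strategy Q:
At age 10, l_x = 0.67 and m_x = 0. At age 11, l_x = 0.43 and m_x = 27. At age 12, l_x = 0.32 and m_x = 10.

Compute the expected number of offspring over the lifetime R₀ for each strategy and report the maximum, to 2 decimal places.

Strategy P: R₀ = 0.76×0 + 0.54×6 + 0.35×29 = 13.3900
Strategy Q: R₀ = 0.67×0 + 0.43×27 + 0.32×10 = 14.8100
Highest R₀: strategy Q with 14.8100.

14.81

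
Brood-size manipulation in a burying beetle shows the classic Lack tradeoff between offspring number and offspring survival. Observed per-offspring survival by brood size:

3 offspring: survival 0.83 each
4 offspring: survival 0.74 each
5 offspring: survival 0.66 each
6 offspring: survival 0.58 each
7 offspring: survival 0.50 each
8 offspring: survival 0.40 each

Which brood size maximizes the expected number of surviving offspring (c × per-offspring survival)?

7

Expected surviving offspring = c × s(c):
  c=3: 3 × 0.83 = 2.490
  c=4: 4 × 0.74 = 2.960
  c=5: 5 × 0.66 = 3.300
  c=6: 6 × 0.58 = 3.480
  c=7: 7 × 0.50 = 3.500
  c=8: 8 × 0.40 = 3.200
Maximum at c = 7 (3.500 surviving offspring).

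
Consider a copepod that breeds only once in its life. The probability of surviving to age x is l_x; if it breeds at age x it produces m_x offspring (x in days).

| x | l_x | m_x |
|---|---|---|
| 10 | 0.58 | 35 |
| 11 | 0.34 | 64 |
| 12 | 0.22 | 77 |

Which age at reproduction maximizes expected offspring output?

Expected offspring if breeding at age x = l_x × m_x:
  age 10: 0.58 × 35 = 20.300
  age 11: 0.34 × 64 = 21.760
  age 12: 0.22 × 77 = 16.940
Maximum at age 11 (21.760).

11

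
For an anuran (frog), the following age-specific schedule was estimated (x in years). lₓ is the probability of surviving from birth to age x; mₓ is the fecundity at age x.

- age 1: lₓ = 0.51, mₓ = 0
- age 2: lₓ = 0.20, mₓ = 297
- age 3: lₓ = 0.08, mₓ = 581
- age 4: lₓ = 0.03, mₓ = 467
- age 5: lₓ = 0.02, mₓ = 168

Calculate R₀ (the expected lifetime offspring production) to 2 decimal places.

123.25

R₀ = Σ lₓ mₓ:
  age 1: 0.51 × 0 = 0.0000
  age 2: 0.20 × 297 = 59.4000
  age 3: 0.08 × 581 = 46.4800
  age 4: 0.03 × 467 = 14.0100
  age 5: 0.02 × 168 = 3.3600
R₀ = 0.0000 + 59.4000 + 46.4800 + 14.0100 + 3.3600 = 123.2500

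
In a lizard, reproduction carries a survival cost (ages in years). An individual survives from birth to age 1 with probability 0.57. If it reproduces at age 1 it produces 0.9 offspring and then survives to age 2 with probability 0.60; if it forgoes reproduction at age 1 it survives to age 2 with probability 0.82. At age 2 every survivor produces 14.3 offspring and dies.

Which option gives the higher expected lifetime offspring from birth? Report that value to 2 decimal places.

6.68

breed at age 1: R₀ = 0.57 × (0.9 + 0.60 × 14.3) = 0.57 × 9.4800 = 5.4036
delay to age 2: R₀ = 0.57 × (0.82 × 14.3) = 0.57 × 11.7260 = 6.6838
Higher: delay to age 2 (6.6838).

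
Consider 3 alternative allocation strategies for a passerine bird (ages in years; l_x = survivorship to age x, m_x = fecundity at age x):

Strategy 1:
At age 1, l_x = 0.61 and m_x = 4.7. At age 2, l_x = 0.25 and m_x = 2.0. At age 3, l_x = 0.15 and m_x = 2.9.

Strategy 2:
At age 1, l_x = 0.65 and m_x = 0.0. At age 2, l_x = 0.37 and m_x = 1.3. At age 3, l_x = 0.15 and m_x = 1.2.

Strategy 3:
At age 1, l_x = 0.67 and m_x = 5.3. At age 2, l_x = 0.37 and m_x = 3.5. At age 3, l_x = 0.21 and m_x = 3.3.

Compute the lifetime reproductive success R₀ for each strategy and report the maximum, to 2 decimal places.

5.54

Strategy 1: R₀ = 0.61×4.7 + 0.25×2.0 + 0.15×2.9 = 3.8020
Strategy 2: R₀ = 0.65×0.0 + 0.37×1.3 + 0.15×1.2 = 0.6610
Strategy 3: R₀ = 0.67×5.3 + 0.37×3.5 + 0.21×3.3 = 5.5390
Highest R₀: strategy 3 with 5.5390.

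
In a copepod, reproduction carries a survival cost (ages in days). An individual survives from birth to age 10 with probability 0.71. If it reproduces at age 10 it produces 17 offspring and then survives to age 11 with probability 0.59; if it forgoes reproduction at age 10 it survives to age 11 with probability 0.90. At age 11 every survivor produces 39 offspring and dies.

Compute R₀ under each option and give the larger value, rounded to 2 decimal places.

breed at age 10: R₀ = 0.71 × (17 + 0.59 × 39) = 0.71 × 40.0100 = 28.4071
delay to age 11: R₀ = 0.71 × (0.90 × 39) = 0.71 × 35.1000 = 24.9210
Higher: breed at age 10 (28.4071).

28.41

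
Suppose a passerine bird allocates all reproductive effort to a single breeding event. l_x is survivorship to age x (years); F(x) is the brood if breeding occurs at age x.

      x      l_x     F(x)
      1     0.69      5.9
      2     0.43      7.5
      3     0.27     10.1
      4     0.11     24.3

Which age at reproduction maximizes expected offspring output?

Expected offspring if breeding at age x = l_x × F(x):
  age 1: 0.69 × 5.9 = 4.071
  age 2: 0.43 × 7.5 = 3.225
  age 3: 0.27 × 10.1 = 2.727
  age 4: 0.11 × 24.3 = 2.673
Maximum at age 1 (4.071).

1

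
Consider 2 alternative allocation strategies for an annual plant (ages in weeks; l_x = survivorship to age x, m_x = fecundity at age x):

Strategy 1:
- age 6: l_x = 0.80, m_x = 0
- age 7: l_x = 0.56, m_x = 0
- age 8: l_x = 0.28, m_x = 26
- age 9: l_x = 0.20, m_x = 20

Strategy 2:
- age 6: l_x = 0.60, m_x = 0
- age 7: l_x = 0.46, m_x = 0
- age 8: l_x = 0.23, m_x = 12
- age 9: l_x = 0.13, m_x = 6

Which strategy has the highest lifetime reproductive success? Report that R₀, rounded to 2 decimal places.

Strategy 1: R₀ = 0.80×0 + 0.56×0 + 0.28×26 + 0.20×20 = 11.2800
Strategy 2: R₀ = 0.60×0 + 0.46×0 + 0.23×12 + 0.13×6 = 3.5400
Highest R₀: strategy 1 with 11.2800.

11.28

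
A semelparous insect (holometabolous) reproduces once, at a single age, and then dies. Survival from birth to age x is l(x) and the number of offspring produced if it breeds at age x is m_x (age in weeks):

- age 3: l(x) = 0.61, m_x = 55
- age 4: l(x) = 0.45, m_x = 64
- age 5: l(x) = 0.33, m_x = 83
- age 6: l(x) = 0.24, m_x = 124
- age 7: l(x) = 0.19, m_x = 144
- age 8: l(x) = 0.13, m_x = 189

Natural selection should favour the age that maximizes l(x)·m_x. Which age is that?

Expected offspring if breeding at age x = l(x) × m_x:
  age 3: 0.61 × 55 = 33.550
  age 4: 0.45 × 64 = 28.800
  age 5: 0.33 × 83 = 27.390
  age 6: 0.24 × 124 = 29.760
  age 7: 0.19 × 144 = 27.360
  age 8: 0.13 × 189 = 24.570
Maximum at age 3 (33.550).

3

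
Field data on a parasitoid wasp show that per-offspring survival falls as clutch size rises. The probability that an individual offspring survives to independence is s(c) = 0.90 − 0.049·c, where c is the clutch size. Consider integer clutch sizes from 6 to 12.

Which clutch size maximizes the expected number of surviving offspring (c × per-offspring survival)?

Expected surviving offspring = c × s(c):
  c=6: 6 × 0.606 = 3.636
  c=7: 7 × 0.557 = 3.899
  c=8: 8 × 0.508 = 4.064
  c=9: 9 × 0.459 = 4.131
  c=10: 10 × 0.410 = 4.100
  c=11: 11 × 0.361 = 3.971
  c=12: 12 × 0.312 = 3.744
Maximum at c = 9 (4.131 surviving offspring).

9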